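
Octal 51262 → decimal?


Positional values:
Position 0: 2 × 8^0 = 2
Position 1: 6 × 8^1 = 48
Position 2: 2 × 8^2 = 128
Position 3: 1 × 8^3 = 512
Position 4: 5 × 8^4 = 20480
Sum = 2 + 48 + 128 + 512 + 20480
= 21170


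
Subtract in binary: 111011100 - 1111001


Align and subtract column by column (LSB to MSB, borrowing when needed):
  111011100
- 001111001
  ---------
  col 0: (0 - 0 borrow-in) - 1 → borrow from next column: (0+2) - 1 = 1, borrow out 1
  col 1: (0 - 1 borrow-in) - 0 → borrow from next column: (-1+2) - 0 = 1, borrow out 1
  col 2: (1 - 1 borrow-in) - 0 → 0 - 0 = 0, borrow out 0
  col 3: (1 - 0 borrow-in) - 1 → 1 - 1 = 0, borrow out 0
  col 4: (1 - 0 borrow-in) - 1 → 1 - 1 = 0, borrow out 0
  col 5: (0 - 0 borrow-in) - 1 → borrow from next column: (0+2) - 1 = 1, borrow out 1
  col 6: (1 - 1 borrow-in) - 1 → borrow from next column: (0+2) - 1 = 1, borrow out 1
  col 7: (1 - 1 borrow-in) - 0 → 0 - 0 = 0, borrow out 0
  col 8: (1 - 0 borrow-in) - 0 → 1 - 0 = 1, borrow out 0
Reading bits MSB→LSB: 101100011
Strip leading zeros: 101100011
= 101100011


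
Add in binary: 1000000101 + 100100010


Align and add column by column (LSB to MSB, carry propagating):
  01000000101
+ 00100100010
  -----------
  col 0: 1 + 0 + 0 (carry in) = 1 → bit 1, carry out 0
  col 1: 0 + 1 + 0 (carry in) = 1 → bit 1, carry out 0
  col 2: 1 + 0 + 0 (carry in) = 1 → bit 1, carry out 0
  col 3: 0 + 0 + 0 (carry in) = 0 → bit 0, carry out 0
  col 4: 0 + 0 + 0 (carry in) = 0 → bit 0, carry out 0
  col 5: 0 + 1 + 0 (carry in) = 1 → bit 1, carry out 0
  col 6: 0 + 0 + 0 (carry in) = 0 → bit 0, carry out 0
  col 7: 0 + 0 + 0 (carry in) = 0 → bit 0, carry out 0
  col 8: 0 + 1 + 0 (carry in) = 1 → bit 1, carry out 0
  col 9: 1 + 0 + 0 (carry in) = 1 → bit 1, carry out 0
  col 10: 0 + 0 + 0 (carry in) = 0 → bit 0, carry out 0
Reading bits MSB→LSB: 01100100111
Strip leading zeros: 1100100111
= 1100100111


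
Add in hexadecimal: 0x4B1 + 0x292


Align and add column by column (LSB to MSB, each column mod 16 with carry):
  04B1
+ 0292
  ----
  col 0: 1(1) + 2(2) + 0 (carry in) = 3 → 3(3), carry out 0
  col 1: B(11) + 9(9) + 0 (carry in) = 20 → 4(4), carry out 1
  col 2: 4(4) + 2(2) + 1 (carry in) = 7 → 7(7), carry out 0
  col 3: 0(0) + 0(0) + 0 (carry in) = 0 → 0(0), carry out 0
Reading digits MSB→LSB: 0743
Strip leading zeros: 743
= 0x743


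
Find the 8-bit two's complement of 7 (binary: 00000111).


Original: 00000111
Step 1 - Invert all bits: 11111000
Step 2 - Add 1: 11111000 + 1
= 11111001 (represents -7)


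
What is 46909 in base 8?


Divide by 8 repeatedly:
46909 ÷ 8 = 5863 remainder 5
5863 ÷ 8 = 732 remainder 7
732 ÷ 8 = 91 remainder 4
91 ÷ 8 = 11 remainder 3
11 ÷ 8 = 1 remainder 3
1 ÷ 8 = 0 remainder 1
Reading remainders bottom-up:
= 0o133475


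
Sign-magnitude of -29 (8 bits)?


Sign bit: 1 (negative)
Magnitude: 29 = 0011101
= 10011101


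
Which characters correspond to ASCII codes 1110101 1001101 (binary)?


Codes (binary): 1110101 1001101
Per-code ASCII lookup:
  1110101 = 117  (range 97-122: lowercase, 117 - 97 = 20) → 'u'
  1001101 = 77  (range 65-90: uppercase, 77 - 65 = 12) → 'M'
= 'uM'


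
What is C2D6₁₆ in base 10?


Positional values:
Position 0: 6 × 16^0 = 6 × 1 = 6
Position 1: D × 16^1 = 13 × 16 = 208
Position 2: 2 × 16^2 = 2 × 256 = 512
Position 3: C × 16^3 = 12 × 4096 = 49152
Sum = 6 + 208 + 512 + 49152
= 49878


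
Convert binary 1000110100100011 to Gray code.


Binary: 1000110100100011
Gray code: G = B XOR (B >> 1)
B >> 1 = 0100011010010001
1000110100100011 XOR 0100011010010001:
  1 XOR 0 = 1
  0 XOR 1 = 1
  0 XOR 0 = 0
  0 XOR 0 = 0
  1 XOR 0 = 1
  1 XOR 1 = 0
  0 XOR 1 = 1
  1 XOR 0 = 1
  0 XOR 1 = 1
  0 XOR 0 = 0
  1 XOR 0 = 1
  0 XOR 1 = 1
  0 XOR 0 = 0
  0 XOR 0 = 0
  1 XOR 0 = 1
  1 XOR 1 = 0
= 1100101110110010


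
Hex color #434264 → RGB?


Hex: #434264
R = 43₁₆ = 67
G = 42₁₆ = 66
B = 64₁₆ = 100
= RGB(67, 66, 100)


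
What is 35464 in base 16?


Divide by 16 repeatedly:
35464 ÷ 16 = 2216 remainder 8 (8)
2216 ÷ 16 = 138 remainder 8 (8)
138 ÷ 16 = 8 remainder 10 (A)
8 ÷ 16 = 0 remainder 8 (8)
Reading remainders bottom-up:
= 0x8A88


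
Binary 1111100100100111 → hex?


Group into 4-bit nibbles: 1111100100100111
  1111 = F
  1001 = 9
  0010 = 2
  0111 = 7
= 0xF927


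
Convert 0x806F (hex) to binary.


Each hex digit → 4 binary bits:
  8 = 1000
  0 = 0000
  6 = 0110
  F = 1111
Concatenate: 1000 0000 0110 1111
= 1000000001101111


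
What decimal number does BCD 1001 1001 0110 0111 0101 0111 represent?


Each 4-bit group → digit:
  1001 → 9
  1001 → 9
  0110 → 6
  0111 → 7
  0101 → 5
  0111 → 7
= 996757


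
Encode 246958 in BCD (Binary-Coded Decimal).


Each digit → 4-bit binary:
  2 → 0010
  4 → 0100
  6 → 0110
  9 → 1001
  5 → 0101
  8 → 1000
= 0010 0100 0110 1001 0101 1000


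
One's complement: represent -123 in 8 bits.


Original: 01111011
Invert all bits:
  bit 0: 0 → 1
  bit 1: 1 → 0
  bit 2: 1 → 0
  bit 3: 1 → 0
  bit 4: 1 → 0
  bit 5: 0 → 1
  bit 6: 1 → 0
  bit 7: 1 → 0
= 10000100


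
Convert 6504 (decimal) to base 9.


Divide by 9 repeatedly:
6504 ÷ 9 = 722 remainder 6
722 ÷ 9 = 80 remainder 2
80 ÷ 9 = 8 remainder 8
8 ÷ 9 = 0 remainder 8
Reading remainders bottom-up:
= 8826


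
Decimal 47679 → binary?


Divide by 2 repeatedly:
47679 ÷ 2 = 23839 remainder 1
23839 ÷ 2 = 11919 remainder 1
11919 ÷ 2 = 5959 remainder 1
5959 ÷ 2 = 2979 remainder 1
2979 ÷ 2 = 1489 remainder 1
1489 ÷ 2 = 744 remainder 1
744 ÷ 2 = 372 remainder 0
372 ÷ 2 = 186 remainder 0
186 ÷ 2 = 93 remainder 0
93 ÷ 2 = 46 remainder 1
46 ÷ 2 = 23 remainder 0
23 ÷ 2 = 11 remainder 1
11 ÷ 2 = 5 remainder 1
5 ÷ 2 = 2 remainder 1
2 ÷ 2 = 1 remainder 0
1 ÷ 2 = 0 remainder 1
Reading remainders bottom-up:
= 1011101000111111


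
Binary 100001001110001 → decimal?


Positional values:
Bit 0: 1 × 2^0 = 1
Bit 4: 1 × 2^4 = 16
Bit 5: 1 × 2^5 = 32
Bit 6: 1 × 2^6 = 64
Bit 9: 1 × 2^9 = 512
Bit 14: 1 × 2^14 = 16384
Sum = 1 + 16 + 32 + 64 + 512 + 16384
= 17009


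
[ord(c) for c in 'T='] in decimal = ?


String: 'T='  (2 characters)
Per-character ASCII lookup:
  'T': uppercase starts at 65: 'T' = 65 + 19 = 84
  '=': special character: '=' = 61
= 84 61


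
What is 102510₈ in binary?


Each octal digit → 3 binary bits:
  1 = 001
  0 = 000
  2 = 010
  5 = 101
  1 = 001
  0 = 000
Concatenate: 001 000 010 101 001 000
= 001000010101001000


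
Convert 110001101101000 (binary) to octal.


Group into 3-bit groups: 110001101101000
  110 = 6
  001 = 1
  101 = 5
  101 = 5
  000 = 0
= 0o61550


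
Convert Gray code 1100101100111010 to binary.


Gray code: 1100101100111010
MSB stays the same: 1
Each subsequent bit = prev_binary XOR current_gray:
  B[1] = 1 XOR 1 = 0
  B[2] = 0 XOR 0 = 0
  B[3] = 0 XOR 0 = 0
  B[4] = 0 XOR 1 = 1
  B[5] = 1 XOR 0 = 1
  B[6] = 1 XOR 1 = 0
  B[7] = 0 XOR 1 = 1
  B[8] = 1 XOR 0 = 1
  B[9] = 1 XOR 0 = 1
  B[10] = 1 XOR 1 = 0
  B[11] = 0 XOR 1 = 1
  B[12] = 1 XOR 1 = 0
  B[13] = 0 XOR 0 = 0
  B[14] = 0 XOR 1 = 1
  B[15] = 1 XOR 0 = 1
= 1000110111010011 (36307 decimal)


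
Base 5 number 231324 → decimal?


Positional values (base 5):
  4 × 5^0 = 4 × 1 = 4
  2 × 5^1 = 2 × 5 = 10
  3 × 5^2 = 3 × 25 = 75
  1 × 5^3 = 1 × 125 = 125
  3 × 5^4 = 3 × 625 = 1875
  2 × 5^5 = 2 × 3125 = 6250
Sum = 4 + 10 + 75 + 125 + 1875 + 6250
= 8339


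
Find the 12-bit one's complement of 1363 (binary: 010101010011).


Original: 010101010011
Invert all bits:
  bit 0: 0 → 1
  bit 1: 1 → 0
  bit 2: 0 → 1
  bit 3: 1 → 0
  bit 4: 0 → 1
  bit 5: 1 → 0
  bit 6: 0 → 1
  bit 7: 1 → 0
  bit 8: 0 → 1
  bit 9: 0 → 1
  bit 10: 1 → 0
  bit 11: 1 → 0
= 101010101100


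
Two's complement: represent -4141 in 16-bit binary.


Original: 0001000000101101
Step 1 - Invert all bits: 1110111111010010
Step 2 - Add 1: 1110111111010010 + 1
= 1110111111010011 (represents -4141)


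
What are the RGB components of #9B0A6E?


Hex: #9B0A6E
R = 9B₁₆ = 155
G = 0A₁₆ = 10
B = 6E₁₆ = 110
= RGB(155, 10, 110)


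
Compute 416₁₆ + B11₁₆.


Align and add column by column (LSB to MSB, each column mod 16 with carry):
  0416
+ 0B11
  ----
  col 0: 6(6) + 1(1) + 0 (carry in) = 7 → 7(7), carry out 0
  col 1: 1(1) + 1(1) + 0 (carry in) = 2 → 2(2), carry out 0
  col 2: 4(4) + B(11) + 0 (carry in) = 15 → F(15), carry out 0
  col 3: 0(0) + 0(0) + 0 (carry in) = 0 → 0(0), carry out 0
Reading digits MSB→LSB: 0F27
Strip leading zeros: F27
= 0xF27


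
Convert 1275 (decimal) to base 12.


Divide by 12 repeatedly:
1275 ÷ 12 = 106 remainder 3
106 ÷ 12 = 8 remainder 10
8 ÷ 12 = 0 remainder 8
Reading remainders bottom-up:
= 8A3


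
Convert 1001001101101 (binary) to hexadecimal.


Group into 4-bit nibbles: 0001001001101101
  0001 = 1
  0010 = 2
  0110 = 6
  1101 = D
= 0x126D


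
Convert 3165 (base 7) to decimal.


Positional values (base 7):
  5 × 7^0 = 5 × 1 = 5
  6 × 7^1 = 6 × 7 = 42
  1 × 7^2 = 1 × 49 = 49
  3 × 7^3 = 3 × 343 = 1029
Sum = 5 + 42 + 49 + 1029
= 1125


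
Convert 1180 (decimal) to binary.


Divide by 2 repeatedly:
1180 ÷ 2 = 590 remainder 0
590 ÷ 2 = 295 remainder 0
295 ÷ 2 = 147 remainder 1
147 ÷ 2 = 73 remainder 1
73 ÷ 2 = 36 remainder 1
36 ÷ 2 = 18 remainder 0
18 ÷ 2 = 9 remainder 0
9 ÷ 2 = 4 remainder 1
4 ÷ 2 = 2 remainder 0
2 ÷ 2 = 1 remainder 0
1 ÷ 2 = 0 remainder 1
Reading remainders bottom-up:
= 10010011100


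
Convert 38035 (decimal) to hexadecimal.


Divide by 16 repeatedly:
38035 ÷ 16 = 2377 remainder 3 (3)
2377 ÷ 16 = 148 remainder 9 (9)
148 ÷ 16 = 9 remainder 4 (4)
9 ÷ 16 = 0 remainder 9 (9)
Reading remainders bottom-up:
= 0x9493


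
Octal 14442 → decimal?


Positional values:
Position 0: 2 × 8^0 = 2
Position 1: 4 × 8^1 = 32
Position 2: 4 × 8^2 = 256
Position 3: 4 × 8^3 = 2048
Position 4: 1 × 8^4 = 4096
Sum = 2 + 32 + 256 + 2048 + 4096
= 6434


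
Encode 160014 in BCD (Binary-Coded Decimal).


Each digit → 4-bit binary:
  1 → 0001
  6 → 0110
  0 → 0000
  0 → 0000
  1 → 0001
  4 → 0100
= 0001 0110 0000 0000 0001 0100


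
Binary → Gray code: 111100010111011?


Binary: 111100010111011
Gray code: G = B XOR (B >> 1)
B >> 1 = 011110001011101
111100010111011 XOR 011110001011101:
  1 XOR 0 = 1
  1 XOR 1 = 0
  1 XOR 1 = 0
  1 XOR 1 = 0
  0 XOR 1 = 1
  0 XOR 0 = 0
  0 XOR 0 = 0
  1 XOR 0 = 1
  0 XOR 1 = 1
  1 XOR 0 = 1
  1 XOR 1 = 0
  1 XOR 1 = 0
  0 XOR 1 = 1
  1 XOR 0 = 1
  1 XOR 1 = 0
= 100010011100110


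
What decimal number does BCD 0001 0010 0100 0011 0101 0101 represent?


Each 4-bit group → digit:
  0001 → 1
  0010 → 2
  0100 → 4
  0011 → 3
  0101 → 5
  0101 → 5
= 124355


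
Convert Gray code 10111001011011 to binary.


Gray code: 10111001011011
MSB stays the same: 1
Each subsequent bit = prev_binary XOR current_gray:
  B[1] = 1 XOR 0 = 1
  B[2] = 1 XOR 1 = 0
  B[3] = 0 XOR 1 = 1
  B[4] = 1 XOR 1 = 0
  B[5] = 0 XOR 0 = 0
  B[6] = 0 XOR 0 = 0
  B[7] = 0 XOR 1 = 1
  B[8] = 1 XOR 0 = 1
  B[9] = 1 XOR 1 = 0
  B[10] = 0 XOR 1 = 1
  B[11] = 1 XOR 0 = 1
  B[12] = 1 XOR 1 = 0
  B[13] = 0 XOR 1 = 1
= 11010001101101 (13421 decimal)


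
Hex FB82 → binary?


Each hex digit → 4 binary bits:
  F = 1111
  B = 1011
  8 = 1000
  2 = 0010
Concatenate: 1111 1011 1000 0010
= 1111101110000010


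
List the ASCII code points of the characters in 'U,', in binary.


String: 'U,'  (2 characters)
Per-character ASCII lookup:
  'U': uppercase starts at 65: 'U' = 65 + 20 = 85 → 1010101
  ',': special character: ',' = 44 → 101100
= 1010101 101100


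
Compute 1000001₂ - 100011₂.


Align and subtract column by column (LSB to MSB, borrowing when needed):
  1000001
- 0100011
  -------
  col 0: (1 - 0 borrow-in) - 1 → 1 - 1 = 0, borrow out 0
  col 1: (0 - 0 borrow-in) - 1 → borrow from next column: (0+2) - 1 = 1, borrow out 1
  col 2: (0 - 1 borrow-in) - 0 → borrow from next column: (-1+2) - 0 = 1, borrow out 1
  col 3: (0 - 1 borrow-in) - 0 → borrow from next column: (-1+2) - 0 = 1, borrow out 1
  col 4: (0 - 1 borrow-in) - 0 → borrow from next column: (-1+2) - 0 = 1, borrow out 1
  col 5: (0 - 1 borrow-in) - 1 → borrow from next column: (-1+2) - 1 = 0, borrow out 1
  col 6: (1 - 1 borrow-in) - 0 → 0 - 0 = 0, borrow out 0
Reading bits MSB→LSB: 0011110
Strip leading zeros: 11110
= 11110


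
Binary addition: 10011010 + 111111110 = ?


Align and add column by column (LSB to MSB, carry propagating):
  0010011010
+ 0111111110
  ----------
  col 0: 0 + 0 + 0 (carry in) = 0 → bit 0, carry out 0
  col 1: 1 + 1 + 0 (carry in) = 2 → bit 0, carry out 1
  col 2: 0 + 1 + 1 (carry in) = 2 → bit 0, carry out 1
  col 3: 1 + 1 + 1 (carry in) = 3 → bit 1, carry out 1
  col 4: 1 + 1 + 1 (carry in) = 3 → bit 1, carry out 1
  col 5: 0 + 1 + 1 (carry in) = 2 → bit 0, carry out 1
  col 6: 0 + 1 + 1 (carry in) = 2 → bit 0, carry out 1
  col 7: 1 + 1 + 1 (carry in) = 3 → bit 1, carry out 1
  col 8: 0 + 1 + 1 (carry in) = 2 → bit 0, carry out 1
  col 9: 0 + 0 + 1 (carry in) = 1 → bit 1, carry out 0
Reading bits MSB→LSB: 1010011000
Strip leading zeros: 1010011000
= 1010011000


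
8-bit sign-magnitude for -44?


Sign bit: 1 (negative)
Magnitude: 44 = 0101100
= 10101100


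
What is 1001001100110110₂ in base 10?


Positional values:
Bit 1: 1 × 2^1 = 2
Bit 2: 1 × 2^2 = 4
Bit 4: 1 × 2^4 = 16
Bit 5: 1 × 2^5 = 32
Bit 8: 1 × 2^8 = 256
Bit 9: 1 × 2^9 = 512
Bit 12: 1 × 2^12 = 4096
Bit 15: 1 × 2^15 = 32768
Sum = 2 + 4 + 16 + 32 + 256 + 512 + 4096 + 32768
= 37686


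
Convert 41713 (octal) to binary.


Each octal digit → 3 binary bits:
  4 = 100
  1 = 001
  7 = 111
  1 = 001
  3 = 011
Concatenate: 100 001 111 001 011
= 100001111001011


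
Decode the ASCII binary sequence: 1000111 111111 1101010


Codes (binary): 1000111 111111 1101010
Per-code ASCII lookup:
  1000111 = 71  (range 65-90: uppercase, 71 - 65 = 6) → 'G'
  111111 = 63  (special character) → '?'
  1101010 = 106  (range 97-122: lowercase, 106 - 97 = 9) → 'j'
= 'G?j'


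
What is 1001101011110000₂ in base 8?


Group into 3-bit groups: 001001101011110000
  001 = 1
  001 = 1
  101 = 5
  011 = 3
  110 = 6
  000 = 0
= 0o115360


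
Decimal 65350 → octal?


Divide by 8 repeatedly:
65350 ÷ 8 = 8168 remainder 6
8168 ÷ 8 = 1021 remainder 0
1021 ÷ 8 = 127 remainder 5
127 ÷ 8 = 15 remainder 7
15 ÷ 8 = 1 remainder 7
1 ÷ 8 = 0 remainder 1
Reading remainders bottom-up:
= 0o177506


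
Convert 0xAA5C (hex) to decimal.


Positional values:
Position 0: C × 16^0 = 12 × 1 = 12
Position 1: 5 × 16^1 = 5 × 16 = 80
Position 2: A × 16^2 = 10 × 256 = 2560
Position 3: A × 16^3 = 10 × 4096 = 40960
Sum = 12 + 80 + 2560 + 40960
= 43612


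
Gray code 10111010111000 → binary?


Gray code: 10111010111000
MSB stays the same: 1
Each subsequent bit = prev_binary XOR current_gray:
  B[1] = 1 XOR 0 = 1
  B[2] = 1 XOR 1 = 0
  B[3] = 0 XOR 1 = 1
  B[4] = 1 XOR 1 = 0
  B[5] = 0 XOR 0 = 0
  B[6] = 0 XOR 1 = 1
  B[7] = 1 XOR 0 = 1
  B[8] = 1 XOR 1 = 0
  B[9] = 0 XOR 1 = 1
  B[10] = 1 XOR 1 = 0
  B[11] = 0 XOR 0 = 0
  B[12] = 0 XOR 0 = 0
  B[13] = 0 XOR 0 = 0
= 11010011010000 (13520 decimal)


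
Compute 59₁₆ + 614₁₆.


Align and add column by column (LSB to MSB, each column mod 16 with carry):
  0059
+ 0614
  ----
  col 0: 9(9) + 4(4) + 0 (carry in) = 13 → D(13), carry out 0
  col 1: 5(5) + 1(1) + 0 (carry in) = 6 → 6(6), carry out 0
  col 2: 0(0) + 6(6) + 0 (carry in) = 6 → 6(6), carry out 0
  col 3: 0(0) + 0(0) + 0 (carry in) = 0 → 0(0), carry out 0
Reading digits MSB→LSB: 066D
Strip leading zeros: 66D
= 0x66D


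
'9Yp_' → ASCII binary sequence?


String: '9Yp_'  (4 characters)
Per-character ASCII lookup:
  '9': digits start at 48: '9' = 48 + 9 = 57 → 111001
  'Y': uppercase starts at 65: 'Y' = 65 + 24 = 89 → 1011001
  'p': lowercase starts at 97: 'p' = 97 + 15 = 112 → 1110000
  '_': special character: '_' = 95 → 1011111
= 111001 1011001 1110000 1011111


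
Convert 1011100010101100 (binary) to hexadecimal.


Group into 4-bit nibbles: 1011100010101100
  1011 = B
  1000 = 8
  1010 = A
  1100 = C
= 0xB8AC


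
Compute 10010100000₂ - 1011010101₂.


Align and subtract column by column (LSB to MSB, borrowing when needed):
  10010100000
- 01011010101
  -----------
  col 0: (0 - 0 borrow-in) - 1 → borrow from next column: (0+2) - 1 = 1, borrow out 1
  col 1: (0 - 1 borrow-in) - 0 → borrow from next column: (-1+2) - 0 = 1, borrow out 1
  col 2: (0 - 1 borrow-in) - 1 → borrow from next column: (-1+2) - 1 = 0, borrow out 1
  col 3: (0 - 1 borrow-in) - 0 → borrow from next column: (-1+2) - 0 = 1, borrow out 1
  col 4: (0 - 1 borrow-in) - 1 → borrow from next column: (-1+2) - 1 = 0, borrow out 1
  col 5: (1 - 1 borrow-in) - 0 → 0 - 0 = 0, borrow out 0
  col 6: (0 - 0 borrow-in) - 1 → borrow from next column: (0+2) - 1 = 1, borrow out 1
  col 7: (1 - 1 borrow-in) - 1 → borrow from next column: (0+2) - 1 = 1, borrow out 1
  col 8: (0 - 1 borrow-in) - 0 → borrow from next column: (-1+2) - 0 = 1, borrow out 1
  col 9: (0 - 1 borrow-in) - 1 → borrow from next column: (-1+2) - 1 = 0, borrow out 1
  col 10: (1 - 1 borrow-in) - 0 → 0 - 0 = 0, borrow out 0
Reading bits MSB→LSB: 00111001011
Strip leading zeros: 111001011
= 111001011


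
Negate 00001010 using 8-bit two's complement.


Original: 00001010
Step 1 - Invert all bits: 11110101
Step 2 - Add 1: 11110101 + 1
= 11110110 (represents -10)


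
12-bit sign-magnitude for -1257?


Sign bit: 1 (negative)
Magnitude: 1257 = 10011101001
= 110011101001


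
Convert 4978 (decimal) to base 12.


Divide by 12 repeatedly:
4978 ÷ 12 = 414 remainder 10
414 ÷ 12 = 34 remainder 6
34 ÷ 12 = 2 remainder 10
2 ÷ 12 = 0 remainder 2
Reading remainders bottom-up:
= 2A6A


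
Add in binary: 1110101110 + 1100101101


Align and add column by column (LSB to MSB, carry propagating):
  01110101110
+ 01100101101
  -----------
  col 0: 0 + 1 + 0 (carry in) = 1 → bit 1, carry out 0
  col 1: 1 + 0 + 0 (carry in) = 1 → bit 1, carry out 0
  col 2: 1 + 1 + 0 (carry in) = 2 → bit 0, carry out 1
  col 3: 1 + 1 + 1 (carry in) = 3 → bit 1, carry out 1
  col 4: 0 + 0 + 1 (carry in) = 1 → bit 1, carry out 0
  col 5: 1 + 1 + 0 (carry in) = 2 → bit 0, carry out 1
  col 6: 0 + 0 + 1 (carry in) = 1 → bit 1, carry out 0
  col 7: 1 + 0 + 0 (carry in) = 1 → bit 1, carry out 0
  col 8: 1 + 1 + 0 (carry in) = 2 → bit 0, carry out 1
  col 9: 1 + 1 + 1 (carry in) = 3 → bit 1, carry out 1
  col 10: 0 + 0 + 1 (carry in) = 1 → bit 1, carry out 0
Reading bits MSB→LSB: 11011011011
Strip leading zeros: 11011011011
= 11011011011


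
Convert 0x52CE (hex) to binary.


Each hex digit → 4 binary bits:
  5 = 0101
  2 = 0010
  C = 1100
  E = 1110
Concatenate: 0101 0010 1100 1110
= 0101001011001110


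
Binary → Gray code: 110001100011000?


Binary: 110001100011000
Gray code: G = B XOR (B >> 1)
B >> 1 = 011000110001100
110001100011000 XOR 011000110001100:
  1 XOR 0 = 1
  1 XOR 1 = 0
  0 XOR 1 = 1
  0 XOR 0 = 0
  0 XOR 0 = 0
  1 XOR 0 = 1
  1 XOR 1 = 0
  0 XOR 1 = 1
  0 XOR 0 = 0
  0 XOR 0 = 0
  1 XOR 0 = 1
  1 XOR 1 = 0
  0 XOR 1 = 1
  0 XOR 0 = 0
  0 XOR 0 = 0
= 101001010010100


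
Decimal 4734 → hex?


Divide by 16 repeatedly:
4734 ÷ 16 = 295 remainder 14 (E)
295 ÷ 16 = 18 remainder 7 (7)
18 ÷ 16 = 1 remainder 2 (2)
1 ÷ 16 = 0 remainder 1 (1)
Reading remainders bottom-up:
= 0x127E


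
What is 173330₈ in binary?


Each octal digit → 3 binary bits:
  1 = 001
  7 = 111
  3 = 011
  3 = 011
  3 = 011
  0 = 000
Concatenate: 001 111 011 011 011 000
= 001111011011011000


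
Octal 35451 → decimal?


Positional values:
Position 0: 1 × 8^0 = 1
Position 1: 5 × 8^1 = 40
Position 2: 4 × 8^2 = 256
Position 3: 5 × 8^3 = 2560
Position 4: 3 × 8^4 = 12288
Sum = 1 + 40 + 256 + 2560 + 12288
= 15145


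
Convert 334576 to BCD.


Each digit → 4-bit binary:
  3 → 0011
  3 → 0011
  4 → 0100
  5 → 0101
  7 → 0111
  6 → 0110
= 0011 0011 0100 0101 0111 0110


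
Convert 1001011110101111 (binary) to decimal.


Positional values:
Bit 0: 1 × 2^0 = 1
Bit 1: 1 × 2^1 = 2
Bit 2: 1 × 2^2 = 4
Bit 3: 1 × 2^3 = 8
Bit 5: 1 × 2^5 = 32
Bit 7: 1 × 2^7 = 128
Bit 8: 1 × 2^8 = 256
Bit 9: 1 × 2^9 = 512
Bit 10: 1 × 2^10 = 1024
Bit 12: 1 × 2^12 = 4096
Bit 15: 1 × 2^15 = 32768
Sum = 1 + 2 + 4 + 8 + 32 + 128 + 256 + 512 + 1024 + 4096 + 32768
= 38831


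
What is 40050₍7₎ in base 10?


Positional values (base 7):
  0 × 7^0 = 0 × 1 = 0
  5 × 7^1 = 5 × 7 = 35
  0 × 7^2 = 0 × 49 = 0
  0 × 7^3 = 0 × 343 = 0
  4 × 7^4 = 4 × 2401 = 9604
Sum = 0 + 35 + 0 + 0 + 9604
= 9639


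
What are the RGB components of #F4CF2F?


Hex: #F4CF2F
R = F4₁₆ = 244
G = CF₁₆ = 207
B = 2F₁₆ = 47
= RGB(244, 207, 47)


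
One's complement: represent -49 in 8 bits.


Original: 00110001
Invert all bits:
  bit 0: 0 → 1
  bit 1: 0 → 1
  bit 2: 1 → 0
  bit 3: 1 → 0
  bit 4: 0 → 1
  bit 5: 0 → 1
  bit 6: 0 → 1
  bit 7: 1 → 0
= 11001110


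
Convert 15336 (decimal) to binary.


Divide by 2 repeatedly:
15336 ÷ 2 = 7668 remainder 0
7668 ÷ 2 = 3834 remainder 0
3834 ÷ 2 = 1917 remainder 0
1917 ÷ 2 = 958 remainder 1
958 ÷ 2 = 479 remainder 0
479 ÷ 2 = 239 remainder 1
239 ÷ 2 = 119 remainder 1
119 ÷ 2 = 59 remainder 1
59 ÷ 2 = 29 remainder 1
29 ÷ 2 = 14 remainder 1
14 ÷ 2 = 7 remainder 0
7 ÷ 2 = 3 remainder 1
3 ÷ 2 = 1 remainder 1
1 ÷ 2 = 0 remainder 1
Reading remainders bottom-up:
= 11101111101000


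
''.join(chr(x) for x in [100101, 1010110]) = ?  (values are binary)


Codes (binary): 100101 1010110
Per-code ASCII lookup:
  100101 = 37  (special character) → '%'
  1010110 = 86  (range 65-90: uppercase, 86 - 65 = 21) → 'V'
= '%V'


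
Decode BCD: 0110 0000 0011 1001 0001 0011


Each 4-bit group → digit:
  0110 → 6
  0000 → 0
  0011 → 3
  1001 → 9
  0001 → 1
  0011 → 3
= 603913


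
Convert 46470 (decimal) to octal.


Divide by 8 repeatedly:
46470 ÷ 8 = 5808 remainder 6
5808 ÷ 8 = 726 remainder 0
726 ÷ 8 = 90 remainder 6
90 ÷ 8 = 11 remainder 2
11 ÷ 8 = 1 remainder 3
1 ÷ 8 = 0 remainder 1
Reading remainders bottom-up:
= 0o132606


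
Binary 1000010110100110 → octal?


Group into 3-bit groups: 001000010110100110
  001 = 1
  000 = 0
  010 = 2
  110 = 6
  100 = 4
  110 = 6
= 0o102646


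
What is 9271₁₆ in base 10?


Positional values:
Position 0: 1 × 16^0 = 1 × 1 = 1
Position 1: 7 × 16^1 = 7 × 16 = 112
Position 2: 2 × 16^2 = 2 × 256 = 512
Position 3: 9 × 16^3 = 9 × 4096 = 36864
Sum = 1 + 112 + 512 + 36864
= 37489


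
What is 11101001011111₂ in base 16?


Group into 4-bit nibbles: 0011101001011111
  0011 = 3
  1010 = A
  0101 = 5
  1111 = F
= 0x3A5F


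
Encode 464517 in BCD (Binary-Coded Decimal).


Each digit → 4-bit binary:
  4 → 0100
  6 → 0110
  4 → 0100
  5 → 0101
  1 → 0001
  7 → 0111
= 0100 0110 0100 0101 0001 0111


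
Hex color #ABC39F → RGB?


Hex: #ABC39F
R = AB₁₆ = 171
G = C3₁₆ = 195
B = 9F₁₆ = 159
= RGB(171, 195, 159)


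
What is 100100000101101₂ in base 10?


Positional values:
Bit 0: 1 × 2^0 = 1
Bit 2: 1 × 2^2 = 4
Bit 3: 1 × 2^3 = 8
Bit 5: 1 × 2^5 = 32
Bit 11: 1 × 2^11 = 2048
Bit 14: 1 × 2^14 = 16384
Sum = 1 + 4 + 8 + 32 + 2048 + 16384
= 18477


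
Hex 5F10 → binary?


Each hex digit → 4 binary bits:
  5 = 0101
  F = 1111
  1 = 0001
  0 = 0000
Concatenate: 0101 1111 0001 0000
= 0101111100010000


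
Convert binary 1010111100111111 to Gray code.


Binary: 1010111100111111
Gray code: G = B XOR (B >> 1)
B >> 1 = 0101011110011111
1010111100111111 XOR 0101011110011111:
  1 XOR 0 = 1
  0 XOR 1 = 1
  1 XOR 0 = 1
  0 XOR 1 = 1
  1 XOR 0 = 1
  1 XOR 1 = 0
  1 XOR 1 = 0
  1 XOR 1 = 0
  0 XOR 1 = 1
  0 XOR 0 = 0
  1 XOR 0 = 1
  1 XOR 1 = 0
  1 XOR 1 = 0
  1 XOR 1 = 0
  1 XOR 1 = 0
  1 XOR 1 = 0
= 1111100010100000


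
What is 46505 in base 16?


Divide by 16 repeatedly:
46505 ÷ 16 = 2906 remainder 9 (9)
2906 ÷ 16 = 181 remainder 10 (A)
181 ÷ 16 = 11 remainder 5 (5)
11 ÷ 16 = 0 remainder 11 (B)
Reading remainders bottom-up:
= 0xB5A9


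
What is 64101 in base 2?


Divide by 2 repeatedly:
64101 ÷ 2 = 32050 remainder 1
32050 ÷ 2 = 16025 remainder 0
16025 ÷ 2 = 8012 remainder 1
8012 ÷ 2 = 4006 remainder 0
4006 ÷ 2 = 2003 remainder 0
2003 ÷ 2 = 1001 remainder 1
1001 ÷ 2 = 500 remainder 1
500 ÷ 2 = 250 remainder 0
250 ÷ 2 = 125 remainder 0
125 ÷ 2 = 62 remainder 1
62 ÷ 2 = 31 remainder 0
31 ÷ 2 = 15 remainder 1
15 ÷ 2 = 7 remainder 1
7 ÷ 2 = 3 remainder 1
3 ÷ 2 = 1 remainder 1
1 ÷ 2 = 0 remainder 1
Reading remainders bottom-up:
= 1111101001100101


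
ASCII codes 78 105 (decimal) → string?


Codes (decimal): 78 105
Per-code ASCII lookup:
  78  (range 65-90: uppercase, 78 - 65 = 13) → 'N'
  105  (range 97-122: lowercase, 105 - 97 = 8) → 'i'
= 'Ni'


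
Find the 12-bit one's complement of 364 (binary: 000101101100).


Original: 000101101100
Invert all bits:
  bit 0: 0 → 1
  bit 1: 0 → 1
  bit 2: 0 → 1
  bit 3: 1 → 0
  bit 4: 0 → 1
  bit 5: 1 → 0
  bit 6: 1 → 0
  bit 7: 0 → 1
  bit 8: 1 → 0
  bit 9: 1 → 0
  bit 10: 0 → 1
  bit 11: 0 → 1
= 111010010011


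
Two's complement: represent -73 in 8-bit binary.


Original: 01001001
Step 1 - Invert all bits: 10110110
Step 2 - Add 1: 10110110 + 1
= 10110111 (represents -73)


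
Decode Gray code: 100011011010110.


Gray code: 100011011010110
MSB stays the same: 1
Each subsequent bit = prev_binary XOR current_gray:
  B[1] = 1 XOR 0 = 1
  B[2] = 1 XOR 0 = 1
  B[3] = 1 XOR 0 = 1
  B[4] = 1 XOR 1 = 0
  B[5] = 0 XOR 1 = 1
  B[6] = 1 XOR 0 = 1
  B[7] = 1 XOR 1 = 0
  B[8] = 0 XOR 1 = 1
  B[9] = 1 XOR 0 = 1
  B[10] = 1 XOR 1 = 0
  B[11] = 0 XOR 0 = 0
  B[12] = 0 XOR 1 = 1
  B[13] = 1 XOR 1 = 0
  B[14] = 0 XOR 0 = 0
= 111101101100100 (31588 decimal)


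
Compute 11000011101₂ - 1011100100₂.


Align and subtract column by column (LSB to MSB, borrowing when needed):
  11000011101
- 01011100100
  -----------
  col 0: (1 - 0 borrow-in) - 0 → 1 - 0 = 1, borrow out 0
  col 1: (0 - 0 borrow-in) - 0 → 0 - 0 = 0, borrow out 0
  col 2: (1 - 0 borrow-in) - 1 → 1 - 1 = 0, borrow out 0
  col 3: (1 - 0 borrow-in) - 0 → 1 - 0 = 1, borrow out 0
  col 4: (1 - 0 borrow-in) - 0 → 1 - 0 = 1, borrow out 0
  col 5: (0 - 0 borrow-in) - 1 → borrow from next column: (0+2) - 1 = 1, borrow out 1
  col 6: (0 - 1 borrow-in) - 1 → borrow from next column: (-1+2) - 1 = 0, borrow out 1
  col 7: (0 - 1 borrow-in) - 1 → borrow from next column: (-1+2) - 1 = 0, borrow out 1
  col 8: (0 - 1 borrow-in) - 0 → borrow from next column: (-1+2) - 0 = 1, borrow out 1
  col 9: (1 - 1 borrow-in) - 1 → borrow from next column: (0+2) - 1 = 1, borrow out 1
  col 10: (1 - 1 borrow-in) - 0 → 0 - 0 = 0, borrow out 0
Reading bits MSB→LSB: 01100111001
Strip leading zeros: 1100111001
= 1100111001


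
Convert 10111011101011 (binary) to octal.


Group into 3-bit groups: 010111011101011
  010 = 2
  111 = 7
  011 = 3
  101 = 5
  011 = 3
= 0o27353


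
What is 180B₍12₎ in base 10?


Positional values (base 12):
  B × 12^0 = 11 × 1 = 11
  0 × 12^1 = 0 × 12 = 0
  8 × 12^2 = 8 × 144 = 1152
  1 × 12^3 = 1 × 1728 = 1728
Sum = 11 + 0 + 1152 + 1728
= 2891


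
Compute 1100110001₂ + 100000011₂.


Align and add column by column (LSB to MSB, carry propagating):
  01100110001
+ 00100000011
  -----------
  col 0: 1 + 1 + 0 (carry in) = 2 → bit 0, carry out 1
  col 1: 0 + 1 + 1 (carry in) = 2 → bit 0, carry out 1
  col 2: 0 + 0 + 1 (carry in) = 1 → bit 1, carry out 0
  col 3: 0 + 0 + 0 (carry in) = 0 → bit 0, carry out 0
  col 4: 1 + 0 + 0 (carry in) = 1 → bit 1, carry out 0
  col 5: 1 + 0 + 0 (carry in) = 1 → bit 1, carry out 0
  col 6: 0 + 0 + 0 (carry in) = 0 → bit 0, carry out 0
  col 7: 0 + 0 + 0 (carry in) = 0 → bit 0, carry out 0
  col 8: 1 + 1 + 0 (carry in) = 2 → bit 0, carry out 1
  col 9: 1 + 0 + 1 (carry in) = 2 → bit 0, carry out 1
  col 10: 0 + 0 + 1 (carry in) = 1 → bit 1, carry out 0
Reading bits MSB→LSB: 10000110100
Strip leading zeros: 10000110100
= 10000110100


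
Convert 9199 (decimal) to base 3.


Divide by 3 repeatedly:
9199 ÷ 3 = 3066 remainder 1
3066 ÷ 3 = 1022 remainder 0
1022 ÷ 3 = 340 remainder 2
340 ÷ 3 = 113 remainder 1
113 ÷ 3 = 37 remainder 2
37 ÷ 3 = 12 remainder 1
12 ÷ 3 = 4 remainder 0
4 ÷ 3 = 1 remainder 1
1 ÷ 3 = 0 remainder 1
Reading remainders bottom-up:
= 110121201


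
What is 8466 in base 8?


Divide by 8 repeatedly:
8466 ÷ 8 = 1058 remainder 2
1058 ÷ 8 = 132 remainder 2
132 ÷ 8 = 16 remainder 4
16 ÷ 8 = 2 remainder 0
2 ÷ 8 = 0 remainder 2
Reading remainders bottom-up:
= 0o20422


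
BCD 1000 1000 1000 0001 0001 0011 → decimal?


Each 4-bit group → digit:
  1000 → 8
  1000 → 8
  1000 → 8
  0001 → 1
  0001 → 1
  0011 → 3
= 888113


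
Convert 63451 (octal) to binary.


Each octal digit → 3 binary bits:
  6 = 110
  3 = 011
  4 = 100
  5 = 101
  1 = 001
Concatenate: 110 011 100 101 001
= 110011100101001


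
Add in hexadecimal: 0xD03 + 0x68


Align and add column by column (LSB to MSB, each column mod 16 with carry):
  0D03
+ 0068
  ----
  col 0: 3(3) + 8(8) + 0 (carry in) = 11 → B(11), carry out 0
  col 1: 0(0) + 6(6) + 0 (carry in) = 6 → 6(6), carry out 0
  col 2: D(13) + 0(0) + 0 (carry in) = 13 → D(13), carry out 0
  col 3: 0(0) + 0(0) + 0 (carry in) = 0 → 0(0), carry out 0
Reading digits MSB→LSB: 0D6B
Strip leading zeros: D6B
= 0xD6B


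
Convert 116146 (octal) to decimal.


Positional values:
Position 0: 6 × 8^0 = 6
Position 1: 4 × 8^1 = 32
Position 2: 1 × 8^2 = 64
Position 3: 6 × 8^3 = 3072
Position 4: 1 × 8^4 = 4096
Position 5: 1 × 8^5 = 32768
Sum = 6 + 32 + 64 + 3072 + 4096 + 32768
= 40038


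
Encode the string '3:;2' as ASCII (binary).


String: '3:;2'  (4 characters)
Per-character ASCII lookup:
  '3': digits start at 48: '3' = 48 + 3 = 51 → 110011
  ':': special character: ':' = 58 → 111010
  ';': special character: ';' = 59 → 111011
  '2': digits start at 48: '2' = 48 + 2 = 50 → 110010
= 110011 111010 111011 110010


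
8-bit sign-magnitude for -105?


Sign bit: 1 (negative)
Magnitude: 105 = 1101001
= 11101001


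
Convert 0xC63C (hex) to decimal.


Positional values:
Position 0: C × 16^0 = 12 × 1 = 12
Position 1: 3 × 16^1 = 3 × 16 = 48
Position 2: 6 × 16^2 = 6 × 256 = 1536
Position 3: C × 16^3 = 12 × 4096 = 49152
Sum = 12 + 48 + 1536 + 49152
= 50748


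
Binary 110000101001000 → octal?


Group into 3-bit groups: 110000101001000
  110 = 6
  000 = 0
  101 = 5
  001 = 1
  000 = 0
= 0o60510


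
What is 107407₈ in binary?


Each octal digit → 3 binary bits:
  1 = 001
  0 = 000
  7 = 111
  4 = 100
  0 = 000
  7 = 111
Concatenate: 001 000 111 100 000 111
= 001000111100000111


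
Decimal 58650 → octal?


Divide by 8 repeatedly:
58650 ÷ 8 = 7331 remainder 2
7331 ÷ 8 = 916 remainder 3
916 ÷ 8 = 114 remainder 4
114 ÷ 8 = 14 remainder 2
14 ÷ 8 = 1 remainder 6
1 ÷ 8 = 0 remainder 1
Reading remainders bottom-up:
= 0o162432


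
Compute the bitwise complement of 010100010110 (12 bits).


Original: 010100010110
Invert all bits:
  bit 0: 0 → 1
  bit 1: 1 → 0
  bit 2: 0 → 1
  bit 3: 1 → 0
  bit 4: 0 → 1
  bit 5: 0 → 1
  bit 6: 0 → 1
  bit 7: 1 → 0
  bit 8: 0 → 1
  bit 9: 1 → 0
  bit 10: 1 → 0
  bit 11: 0 → 1
= 101011101001


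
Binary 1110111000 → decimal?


Positional values:
Bit 3: 1 × 2^3 = 8
Bit 4: 1 × 2^4 = 16
Bit 5: 1 × 2^5 = 32
Bit 7: 1 × 2^7 = 128
Bit 8: 1 × 2^8 = 256
Bit 9: 1 × 2^9 = 512
Sum = 8 + 16 + 32 + 128 + 256 + 512
= 952


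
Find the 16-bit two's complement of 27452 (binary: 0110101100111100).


Original: 0110101100111100
Step 1 - Invert all bits: 1001010011000011
Step 2 - Add 1: 1001010011000011 + 1
= 1001010011000100 (represents -27452)


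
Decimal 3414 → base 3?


Divide by 3 repeatedly:
3414 ÷ 3 = 1138 remainder 0
1138 ÷ 3 = 379 remainder 1
379 ÷ 3 = 126 remainder 1
126 ÷ 3 = 42 remainder 0
42 ÷ 3 = 14 remainder 0
14 ÷ 3 = 4 remainder 2
4 ÷ 3 = 1 remainder 1
1 ÷ 3 = 0 remainder 1
Reading remainders bottom-up:
= 11200110


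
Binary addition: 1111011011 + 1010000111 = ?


Align and add column by column (LSB to MSB, carry propagating):
  01111011011
+ 01010000111
  -----------
  col 0: 1 + 1 + 0 (carry in) = 2 → bit 0, carry out 1
  col 1: 1 + 1 + 1 (carry in) = 3 → bit 1, carry out 1
  col 2: 0 + 1 + 1 (carry in) = 2 → bit 0, carry out 1
  col 3: 1 + 0 + 1 (carry in) = 2 → bit 0, carry out 1
  col 4: 1 + 0 + 1 (carry in) = 2 → bit 0, carry out 1
  col 5: 0 + 0 + 1 (carry in) = 1 → bit 1, carry out 0
  col 6: 1 + 0 + 0 (carry in) = 1 → bit 1, carry out 0
  col 7: 1 + 1 + 0 (carry in) = 2 → bit 0, carry out 1
  col 8: 1 + 0 + 1 (carry in) = 2 → bit 0, carry out 1
  col 9: 1 + 1 + 1 (carry in) = 3 → bit 1, carry out 1
  col 10: 0 + 0 + 1 (carry in) = 1 → bit 1, carry out 0
Reading bits MSB→LSB: 11001100010
Strip leading zeros: 11001100010
= 11001100010


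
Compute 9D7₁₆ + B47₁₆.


Align and add column by column (LSB to MSB, each column mod 16 with carry):
  09D7
+ 0B47
  ----
  col 0: 7(7) + 7(7) + 0 (carry in) = 14 → E(14), carry out 0
  col 1: D(13) + 4(4) + 0 (carry in) = 17 → 1(1), carry out 1
  col 2: 9(9) + B(11) + 1 (carry in) = 21 → 5(5), carry out 1
  col 3: 0(0) + 0(0) + 1 (carry in) = 1 → 1(1), carry out 0
Reading digits MSB→LSB: 151E
Strip leading zeros: 151E
= 0x151E


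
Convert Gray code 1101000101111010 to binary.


Gray code: 1101000101111010
MSB stays the same: 1
Each subsequent bit = prev_binary XOR current_gray:
  B[1] = 1 XOR 1 = 0
  B[2] = 0 XOR 0 = 0
  B[3] = 0 XOR 1 = 1
  B[4] = 1 XOR 0 = 1
  B[5] = 1 XOR 0 = 1
  B[6] = 1 XOR 0 = 1
  B[7] = 1 XOR 1 = 0
  B[8] = 0 XOR 0 = 0
  B[9] = 0 XOR 1 = 1
  B[10] = 1 XOR 1 = 0
  B[11] = 0 XOR 1 = 1
  B[12] = 1 XOR 1 = 0
  B[13] = 0 XOR 0 = 0
  B[14] = 0 XOR 1 = 1
  B[15] = 1 XOR 0 = 1
= 1001111001010011 (40531 decimal)


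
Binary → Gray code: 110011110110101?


Binary: 110011110110101
Gray code: G = B XOR (B >> 1)
B >> 1 = 011001111011010
110011110110101 XOR 011001111011010:
  1 XOR 0 = 1
  1 XOR 1 = 0
  0 XOR 1 = 1
  0 XOR 0 = 0
  1 XOR 0 = 1
  1 XOR 1 = 0
  1 XOR 1 = 0
  1 XOR 1 = 0
  0 XOR 1 = 1
  1 XOR 0 = 1
  1 XOR 1 = 0
  0 XOR 1 = 1
  1 XOR 0 = 1
  0 XOR 1 = 1
  1 XOR 0 = 1
= 101010001101111


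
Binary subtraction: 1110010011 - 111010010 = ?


Align and subtract column by column (LSB to MSB, borrowing when needed):
  1110010011
- 0111010010
  ----------
  col 0: (1 - 0 borrow-in) - 0 → 1 - 0 = 1, borrow out 0
  col 1: (1 - 0 borrow-in) - 1 → 1 - 1 = 0, borrow out 0
  col 2: (0 - 0 borrow-in) - 0 → 0 - 0 = 0, borrow out 0
  col 3: (0 - 0 borrow-in) - 0 → 0 - 0 = 0, borrow out 0
  col 4: (1 - 0 borrow-in) - 1 → 1 - 1 = 0, borrow out 0
  col 5: (0 - 0 borrow-in) - 0 → 0 - 0 = 0, borrow out 0
  col 6: (0 - 0 borrow-in) - 1 → borrow from next column: (0+2) - 1 = 1, borrow out 1
  col 7: (1 - 1 borrow-in) - 1 → borrow from next column: (0+2) - 1 = 1, borrow out 1
  col 8: (1 - 1 borrow-in) - 1 → borrow from next column: (0+2) - 1 = 1, borrow out 1
  col 9: (1 - 1 borrow-in) - 0 → 0 - 0 = 0, borrow out 0
Reading bits MSB→LSB: 0111000001
Strip leading zeros: 111000001
= 111000001


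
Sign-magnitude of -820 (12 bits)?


Sign bit: 1 (negative)
Magnitude: 820 = 01100110100
= 101100110100


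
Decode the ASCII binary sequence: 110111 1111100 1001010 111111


Codes (binary): 110111 1111100 1001010 111111
Per-code ASCII lookup:
  110111 = 55  (range 48-57: digits, 55 - 48 = 7) → '7'
  1111100 = 124  (special character) → '|'
  1001010 = 74  (range 65-90: uppercase, 74 - 65 = 9) → 'J'
  111111 = 63  (special character) → '?'
= '7|J?'


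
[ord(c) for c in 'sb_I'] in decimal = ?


String: 'sb_I'  (4 characters)
Per-character ASCII lookup:
  's': lowercase starts at 97: 's' = 97 + 18 = 115
  'b': lowercase starts at 97: 'b' = 97 + 1 = 98
  '_': special character: '_' = 95
  'I': uppercase starts at 65: 'I' = 65 + 8 = 73
= 115 98 95 73


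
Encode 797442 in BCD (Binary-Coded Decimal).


Each digit → 4-bit binary:
  7 → 0111
  9 → 1001
  7 → 0111
  4 → 0100
  4 → 0100
  2 → 0010
= 0111 1001 0111 0100 0100 0010


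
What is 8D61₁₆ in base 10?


Positional values:
Position 0: 1 × 16^0 = 1 × 1 = 1
Position 1: 6 × 16^1 = 6 × 16 = 96
Position 2: D × 16^2 = 13 × 256 = 3328
Position 3: 8 × 16^3 = 8 × 4096 = 32768
Sum = 1 + 96 + 3328 + 32768
= 36193


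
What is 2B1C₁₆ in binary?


Each hex digit → 4 binary bits:
  2 = 0010
  B = 1011
  1 = 0001
  C = 1100
Concatenate: 0010 1011 0001 1100
= 0010101100011100


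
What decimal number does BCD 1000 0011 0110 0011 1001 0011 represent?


Each 4-bit group → digit:
  1000 → 8
  0011 → 3
  0110 → 6
  0011 → 3
  1001 → 9
  0011 → 3
= 836393


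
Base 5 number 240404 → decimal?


Positional values (base 5):
  4 × 5^0 = 4 × 1 = 4
  0 × 5^1 = 0 × 5 = 0
  4 × 5^2 = 4 × 25 = 100
  0 × 5^3 = 0 × 125 = 0
  4 × 5^4 = 4 × 625 = 2500
  2 × 5^5 = 2 × 3125 = 6250
Sum = 4 + 0 + 100 + 0 + 2500 + 6250
= 8854


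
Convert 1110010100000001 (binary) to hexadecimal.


Group into 4-bit nibbles: 1110010100000001
  1110 = E
  0101 = 5
  0000 = 0
  0001 = 1
= 0xE501


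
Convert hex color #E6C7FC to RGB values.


Hex: #E6C7FC
R = E6₁₆ = 230
G = C7₁₆ = 199
B = FC₁₆ = 252
= RGB(230, 199, 252)


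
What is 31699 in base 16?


Divide by 16 repeatedly:
31699 ÷ 16 = 1981 remainder 3 (3)
1981 ÷ 16 = 123 remainder 13 (D)
123 ÷ 16 = 7 remainder 11 (B)
7 ÷ 16 = 0 remainder 7 (7)
Reading remainders bottom-up:
= 0x7BD3


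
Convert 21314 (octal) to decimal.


Positional values:
Position 0: 4 × 8^0 = 4
Position 1: 1 × 8^1 = 8
Position 2: 3 × 8^2 = 192
Position 3: 1 × 8^3 = 512
Position 4: 2 × 8^4 = 8192
Sum = 4 + 8 + 192 + 512 + 8192
= 8908


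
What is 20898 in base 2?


Divide by 2 repeatedly:
20898 ÷ 2 = 10449 remainder 0
10449 ÷ 2 = 5224 remainder 1
5224 ÷ 2 = 2612 remainder 0
2612 ÷ 2 = 1306 remainder 0
1306 ÷ 2 = 653 remainder 0
653 ÷ 2 = 326 remainder 1
326 ÷ 2 = 163 remainder 0
163 ÷ 2 = 81 remainder 1
81 ÷ 2 = 40 remainder 1
40 ÷ 2 = 20 remainder 0
20 ÷ 2 = 10 remainder 0
10 ÷ 2 = 5 remainder 0
5 ÷ 2 = 2 remainder 1
2 ÷ 2 = 1 remainder 0
1 ÷ 2 = 0 remainder 1
Reading remainders bottom-up:
= 101000110100010


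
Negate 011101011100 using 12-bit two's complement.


Original: 011101011100
Step 1 - Invert all bits: 100010100011
Step 2 - Add 1: 100010100011 + 1
= 100010100100 (represents -1884)


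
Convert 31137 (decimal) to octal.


Divide by 8 repeatedly:
31137 ÷ 8 = 3892 remainder 1
3892 ÷ 8 = 486 remainder 4
486 ÷ 8 = 60 remainder 6
60 ÷ 8 = 7 remainder 4
7 ÷ 8 = 0 remainder 7
Reading remainders bottom-up:
= 0o74641


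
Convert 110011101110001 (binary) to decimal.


Positional values:
Bit 0: 1 × 2^0 = 1
Bit 4: 1 × 2^4 = 16
Bit 5: 1 × 2^5 = 32
Bit 6: 1 × 2^6 = 64
Bit 8: 1 × 2^8 = 256
Bit 9: 1 × 2^9 = 512
Bit 10: 1 × 2^10 = 1024
Bit 13: 1 × 2^13 = 8192
Bit 14: 1 × 2^14 = 16384
Sum = 1 + 16 + 32 + 64 + 256 + 512 + 1024 + 8192 + 16384
= 26481


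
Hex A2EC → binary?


Each hex digit → 4 binary bits:
  A = 1010
  2 = 0010
  E = 1110
  C = 1100
Concatenate: 1010 0010 1110 1100
= 1010001011101100


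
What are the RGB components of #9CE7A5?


Hex: #9CE7A5
R = 9C₁₆ = 156
G = E7₁₆ = 231
B = A5₁₆ = 165
= RGB(156, 231, 165)
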